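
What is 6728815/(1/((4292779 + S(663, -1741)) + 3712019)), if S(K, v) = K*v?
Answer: 46095848089725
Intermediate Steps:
6728815/(1/((4292779 + S(663, -1741)) + 3712019)) = 6728815/(1/((4292779 + 663*(-1741)) + 3712019)) = 6728815/(1/((4292779 - 1154283) + 3712019)) = 6728815/(1/(3138496 + 3712019)) = 6728815/(1/6850515) = 6728815*6850515 = 46095848089725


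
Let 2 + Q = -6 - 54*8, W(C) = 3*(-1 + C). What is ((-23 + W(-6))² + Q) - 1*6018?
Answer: -4522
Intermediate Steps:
W(C) = -3 + 3*C
Q = -440 (Q = -2 + (-6 - 54*8) = -2 + (-6 - 432) = -2 - 438 = -440)
((-23 + W(-6))² + Q) - 1*6018 = ((-23 + (-3 + 3*(-6)))² - 440) - 1*6018 = ((-23 + (-3 - 18))² - 440) - 6018 = ((-23 - 21)² - 440) - 6018 = ((-44)² - 440) - 6018 = (1936 - 440) - 6018 = 1496 - 6018 = -4522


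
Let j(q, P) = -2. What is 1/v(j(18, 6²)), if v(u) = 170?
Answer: 1/170 ≈ 0.0058824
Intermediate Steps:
1/v(j(18, 6²)) = 1/170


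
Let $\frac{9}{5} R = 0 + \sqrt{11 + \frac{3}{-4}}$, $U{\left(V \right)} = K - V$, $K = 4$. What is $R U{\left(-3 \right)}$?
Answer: $\frac{35 \sqrt{41}}{18} \approx 12.451$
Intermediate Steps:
$U{\left(V \right)} = 4 - V$
$R = \frac{5 \sqrt{41}}{18}$ ($R = \frac{5 \left(0 + \sqrt{11 + \frac{3}{-4}}\right)}{9} = \frac{5 \left(0 + \sqrt{11 + 3 \left(- \frac{1}{4}\right)}\right)}{9} = \frac{5 \left(0 + \sqrt{11 - \frac{3}{4}}\right)}{9} = \frac{5 \left(0 + \sqrt{\frac{41}{4}}\right)}{9} = \frac{5 \left(0 + \frac{\sqrt{41}}{2}\right)}{9} = \frac{5 \frac{\sqrt{41}}{2}}{9} = \frac{5 \sqrt{41}}{18} \approx 1.7786$)
$R U{\left(-3 \right)} = \frac{5 \sqrt{41}}{18} \left(4 - -3\right) = \frac{5 \sqrt{41}}{18} \left(4 + 3\right) = \frac{5 \sqrt{41}}{18} \cdot 7 = \frac{35 \sqrt{41}}{18}$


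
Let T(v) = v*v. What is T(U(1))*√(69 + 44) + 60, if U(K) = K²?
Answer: 60 + √113 ≈ 70.630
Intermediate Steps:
T(v) = v²
T(U(1))*√(69 + 44) + 60 = (1²)²*√(69 + 44) + 60 = 1²*√113 + 60 = 1*√113 + 60 = √113 + 60 = 60 + √113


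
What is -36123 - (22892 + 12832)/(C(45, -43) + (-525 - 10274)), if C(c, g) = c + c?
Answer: -386805483/10709 ≈ -36120.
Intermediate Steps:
C(c, g) = 2*c
-36123 - (22892 + 12832)/(C(45, -43) + (-525 - 10274)) = -36123 - (22892 + 12832)/(2*45 + (-525 - 10274)) = -36123 - 35724/(90 - 10799) = -36123 - 35724/(-10709) = -36123 - 35724*(-1)/10709 = -36123 - 1*(-35724/10709) = -36123 + 35724/10709 = -386805483/10709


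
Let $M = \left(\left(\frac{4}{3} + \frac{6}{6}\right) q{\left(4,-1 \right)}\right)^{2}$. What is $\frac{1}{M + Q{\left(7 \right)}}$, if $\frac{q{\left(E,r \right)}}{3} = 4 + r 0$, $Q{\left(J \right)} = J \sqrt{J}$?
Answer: $\frac{16}{12537} - \frac{\sqrt{7}}{87759} \approx 0.0012461$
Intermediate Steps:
$Q{\left(J \right)} = J^{\frac{3}{2}}$
$q{\left(E,r \right)} = 12$ ($q{\left(E,r \right)} = 3 \left(4 + r 0\right) = 3 \left(4 + 0\right) = 3 \cdot 4 = 12$)
$M = 784$ ($M = \left(\left(\frac{4}{3} + \frac{6}{6}\right) 12\right)^{2} = \left(\left(4 \cdot \frac{1}{3} + 6 \cdot \frac{1}{6}\right) 12\right)^{2} = \left(\left(\frac{4}{3} + 1\right) 12\right)^{2} = \left(\frac{7}{3} \cdot 12\right)^{2} = 28^{2} = 784$)
$\frac{1}{M + Q{\left(7 \right)}} = \frac{1}{784 + 7^{\frac{3}{2}}} = \frac{1}{784 + 7 \sqrt{7}}$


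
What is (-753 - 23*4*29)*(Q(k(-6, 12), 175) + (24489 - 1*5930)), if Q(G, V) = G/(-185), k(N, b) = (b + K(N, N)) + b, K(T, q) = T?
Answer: -11745651137/185 ≈ -6.3490e+7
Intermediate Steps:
k(N, b) = N + 2*b (k(N, b) = (b + N) + b = (N + b) + b = N + 2*b)
Q(G, V) = -G/185 (Q(G, V) = G*(-1/185) = -G/185)
(-753 - 23*4*29)*(Q(k(-6, 12), 175) + (24489 - 1*5930)) = (-753 - 23*4*29)*(-(-6 + 2*12)/185 + (24489 - 1*5930)) = (-753 - 92*29)*(-(-6 + 24)/185 + (24489 - 5930)) = (-753 - 2668)*(-1/185*18 + 18559) = -3421*(-18/185 + 18559) = -3421*3433397/185 = -11745651137/185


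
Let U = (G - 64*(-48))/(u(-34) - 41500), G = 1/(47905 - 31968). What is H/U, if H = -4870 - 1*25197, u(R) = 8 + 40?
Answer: 19862877295108/48958465 ≈ 4.0571e+5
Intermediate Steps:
u(R) = 48
G = 1/15937 ≈ 6.2747e-5
H = -30067 (H = -4870 - 25197 = -30067)
U = -48958465/660620524 (U = (1/15937 - 64*(-48))/(48 - 41500) = (1/15937 + 3072)/(-41452) = (48958465/15937)*(-1/41452) = -48958465/660620524 ≈ -0.074110)
H/U = -30067/(-48958465/660620524) = -30067*(-660620524/48958465) = 19862877295108/48958465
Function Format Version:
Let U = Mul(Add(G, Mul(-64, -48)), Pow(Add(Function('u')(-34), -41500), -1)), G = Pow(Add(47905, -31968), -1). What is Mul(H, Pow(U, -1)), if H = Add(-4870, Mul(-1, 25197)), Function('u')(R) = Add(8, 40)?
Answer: Rational(19862877295108, 48958465) ≈ 4.0571e+5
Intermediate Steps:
Function('u')(R) = 48
G = Rational(1, 15937) (G = Pow(15937, -1) = Rational(1, 15937) ≈ 6.2747e-5)
H = -30067 (H = Add(-4870, -25197) = -30067)
U = Rational(-48958465, 660620524) (U = Mul(Add(Rational(1, 15937), Mul(-64, -48)), Pow(Add(48, -41500), -1)) = Mul(Add(Rational(1, 15937), 3072), Pow(-41452, -1)) = Mul(Rational(48958465, 15937), Rational(-1, 41452)) = Rational(-48958465, 660620524) ≈ -0.074110)
Mul(H, Pow(U, -1)) = Mul(-30067, Pow(Rational(-48958465, 660620524), -1)) = Mul(-30067, Rational(-660620524, 48958465)) = Rational(19862877295108, 48958465)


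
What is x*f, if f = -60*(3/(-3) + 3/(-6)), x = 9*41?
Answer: 33210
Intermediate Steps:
x = 369
f = 90 (f = -60*(3*(-1/3) + 3*(-1/6)) = -60*(-1 - 1/2) = -60*(-3/2) = 90)
x*f = 369*90 = 33210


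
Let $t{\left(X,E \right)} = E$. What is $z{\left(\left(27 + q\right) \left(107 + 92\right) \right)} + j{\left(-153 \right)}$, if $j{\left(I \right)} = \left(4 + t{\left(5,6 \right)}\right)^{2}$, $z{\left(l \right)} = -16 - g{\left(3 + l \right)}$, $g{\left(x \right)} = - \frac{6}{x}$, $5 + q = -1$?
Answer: $\frac{58549}{697} \approx 84.001$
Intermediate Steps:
$q = -6$ ($q = -5 - 1 = -6$)
$z{\left(l \right)} = -16 + \frac{6}{3 + l}$ ($z{\left(l \right)} = -16 - - \frac{6}{3 + l} = -16 + \frac{6}{3 + l}$)
$j{\left(I \right)} = 100$ ($j{\left(I \right)} = \left(4 + 6\right)^{2} = 10^{2} = 100$)
$z{\left(\left(27 + q\right) \left(107 + 92\right) \right)} + j{\left(-153 \right)} = \frac{2 \left(-21 - 8 \left(27 - 6\right) \left(107 + 92\right)\right)}{3 + \left(27 - 6\right) \left(107 + 92\right)} + 100 = \frac{2 \left(-21 - 8 \cdot 21 \cdot 199\right)}{3 + 21 \cdot 199} + 100 = \frac{2 \left(-21 - 33432\right)}{3 + 4179} + 100 = \frac{2 \left(-21 - 33432\right)}{4182} + 100 = 2 \cdot \frac{1}{4182} \left(-33453\right) + 100 = - \frac{11151}{697} + 100 = \frac{58549}{697}$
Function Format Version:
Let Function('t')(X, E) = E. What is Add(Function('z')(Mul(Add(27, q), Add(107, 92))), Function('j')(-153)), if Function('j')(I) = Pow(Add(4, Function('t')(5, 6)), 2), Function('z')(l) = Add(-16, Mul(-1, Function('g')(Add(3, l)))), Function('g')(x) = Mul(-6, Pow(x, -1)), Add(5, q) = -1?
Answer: Rational(58549, 697) ≈ 84.001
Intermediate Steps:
q = -6 (q = Add(-5, -1) = -6)
Function('z')(l) = Add(-16, Mul(6, Pow(Add(3, l), -1))) (Function('z')(l) = Add(-16, Mul(-1, Mul(-6, Pow(Add(3, l), -1)))) = Add(-16, Mul(6, Pow(Add(3, l), -1))))
Function('j')(I) = 100 (Function('j')(I) = Pow(Add(4, 6), 2) = Pow(10, 2) = 100)
Add(Function('z')(Mul(Add(27, q), Add(107, 92))), Function('j')(-153)) = Add(Mul(2, Pow(Add(3, Mul(Add(27, -6), Add(107, 92))), -1), Add(-21, Mul(-8, Mul(Add(27, -6), Add(107, 92))))), 100) = Add(Mul(2, Pow(Add(3, Mul(21, 199)), -1), Add(-21, Mul(-8, Mul(21, 199)))), 100) = Add(Mul(2, Pow(Add(3, 4179), -1), Add(-21, Mul(-8, 4179))), 100) = Add(Mul(2, Pow(4182, -1), Add(-21, -33432)), 100) = Add(Mul(2, Rational(1, 4182), -33453), 100) = Add(Rational(-11151, 697), 100) = Rational(58549, 697)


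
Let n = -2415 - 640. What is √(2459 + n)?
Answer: 2*I*√149 ≈ 24.413*I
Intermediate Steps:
n = -3055
√(2459 + n) = √(2459 - 3055) = √(-596) = 2*I*√149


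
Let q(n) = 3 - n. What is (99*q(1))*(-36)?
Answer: -7128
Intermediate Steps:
(99*q(1))*(-36) = (99*(3 - 1*1))*(-36) = (99*(3 - 1))*(-36) = (99*2)*(-36) = 198*(-36) = -7128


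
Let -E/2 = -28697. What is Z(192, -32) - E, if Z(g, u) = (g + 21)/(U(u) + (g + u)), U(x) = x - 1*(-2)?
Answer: -7461007/130 ≈ -57392.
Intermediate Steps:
E = 57394 (E = -2*(-28697) = 57394)
U(x) = 2 + x (U(x) = x + 2 = 2 + x)
Z(g, u) = (21 + g)/(2 + g + 2*u) (Z(g, u) = (g + 21)/((2 + u) + (g + u)) = (21 + g)/(2 + g + 2*u))
Z(192, -32) - E = (21 + 192)/(2 + 192 + 2*(-32)) - 1*57394 = 213/(2 + 192 - 64) - 57394 = 213/130 - 57394 = -7461007/130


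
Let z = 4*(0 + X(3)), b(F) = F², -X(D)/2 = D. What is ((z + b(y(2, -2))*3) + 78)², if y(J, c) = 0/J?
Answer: 2916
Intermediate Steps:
y(J, c) = 0
X(D) = -2*D
z = -24 (z = 4*(0 - 2*3) = 4*(0 - 6) = 4*(-6) = -24)
((z + b(y(2, -2))*3) + 78)² = ((-24 + 0²*3) + 78)² = ((-24 + 0*3) + 78)² = ((-24 + 0) + 78)² = (-24 + 78)² = 54² = 2916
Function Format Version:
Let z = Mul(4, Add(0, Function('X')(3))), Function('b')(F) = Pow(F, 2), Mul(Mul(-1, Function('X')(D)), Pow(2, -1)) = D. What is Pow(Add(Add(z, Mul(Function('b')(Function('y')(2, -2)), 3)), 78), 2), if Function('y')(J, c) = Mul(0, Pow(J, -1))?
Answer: 2916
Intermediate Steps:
Function('y')(J, c) = 0
Function('X')(D) = Mul(-2, D)
z = -24 (z = Mul(4, Add(0, Mul(-2, 3))) = Mul(4, Add(0, -6)) = Mul(4, -6) = -24)
Pow(Add(Add(z, Mul(Function('b')(Function('y')(2, -2)), 3)), 78), 2) = Pow(Add(Add(-24, Mul(Pow(0, 2), 3)), 78), 2) = Pow(Add(Add(-24, Mul(0, 3)), 78), 2) = Pow(Add(Add(-24, 0), 78), 2) = Pow(Add(-24, 78), 2) = Pow(54, 2) = 2916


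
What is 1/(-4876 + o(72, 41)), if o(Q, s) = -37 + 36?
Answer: -1/4877 ≈ -0.00020504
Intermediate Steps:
o(Q, s) = -1
1/(-4876 + o(72, 41)) = 1/(-4876 - 1) = 1/(-4877) = -1/4877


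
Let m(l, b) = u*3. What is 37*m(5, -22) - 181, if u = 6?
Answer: 485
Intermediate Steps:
m(l, b) = 18 (m(l, b) = 6*3 = 18)
37*m(5, -22) - 181 = 37*18 - 181 = 666 - 181 = 485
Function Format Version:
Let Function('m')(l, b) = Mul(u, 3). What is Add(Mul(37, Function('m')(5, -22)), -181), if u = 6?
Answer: 485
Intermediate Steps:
Function('m')(l, b) = 18 (Function('m')(l, b) = Mul(6, 3) = 18)
Add(Mul(37, Function('m')(5, -22)), -181) = Add(Mul(37, 18), -181) = Add(666, -181) = 485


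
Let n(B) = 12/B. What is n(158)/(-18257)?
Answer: -6/1442303 ≈ -4.1600e-6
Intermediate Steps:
n(158)/(-18257) = (12/158)/(-18257) = (12*(1/158))*(-1/18257) = (6/79)*(-1/18257) = -6/1442303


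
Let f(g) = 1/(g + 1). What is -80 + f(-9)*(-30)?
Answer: -305/4 ≈ -76.250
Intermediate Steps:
f(g) = 1/(1 + g)
-80 + f(-9)*(-30) = -80 - 30/(1 - 9) = -80 - 30/(-8) = -80 - 1/8*(-30) = -80 + 15/4 = -305/4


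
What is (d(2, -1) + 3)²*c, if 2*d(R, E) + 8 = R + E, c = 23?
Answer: 23/4 ≈ 5.7500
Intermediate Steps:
d(R, E) = -4 + E/2 + R/2 (d(R, E) = -4 + (R + E)/2 = -4 + (E + R)/2 = -4 + (E/2 + R/2) = -4 + E/2 + R/2)
(d(2, -1) + 3)²*c = ((-4 + (½)*(-1) + (½)*2) + 3)²*23 = ((-4 - ½ + 1) + 3)²*23 = (-7/2 + 3)²*23 = (-½)²*23 = (¼)*23 = 23/4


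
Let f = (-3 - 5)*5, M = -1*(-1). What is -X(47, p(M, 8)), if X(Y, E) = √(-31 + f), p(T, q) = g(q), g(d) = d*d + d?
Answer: -I*√71 ≈ -8.4261*I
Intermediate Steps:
M = 1
g(d) = d + d² (g(d) = d² + d = d + d²)
p(T, q) = q*(1 + q)
f = -40 (f = -8*5 = -40)
X(Y, E) = I*√71 (X(Y, E) = √(-31 - 40) = √(-71) = I*√71)
-X(47, p(M, 8)) = -I*√71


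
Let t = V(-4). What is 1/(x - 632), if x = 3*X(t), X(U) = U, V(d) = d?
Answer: -1/644 ≈ -0.0015528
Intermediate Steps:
t = -4
x = -12 (x = 3*(-4) = -12)
1/(x - 632) = 1/(-12 - 632) = 1/(-644) = -1/644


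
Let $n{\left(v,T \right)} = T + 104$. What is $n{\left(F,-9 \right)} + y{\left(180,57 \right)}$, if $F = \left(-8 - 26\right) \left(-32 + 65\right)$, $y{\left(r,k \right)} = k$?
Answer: $152$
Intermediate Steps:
$F = -1122$ ($F = \left(-34\right) 33 = -1122$)
$n{\left(v,T \right)} = 104 + T$
$n{\left(F,-9 \right)} + y{\left(180,57 \right)} = \left(104 - 9\right) + 57 = 95 + 57 = 152$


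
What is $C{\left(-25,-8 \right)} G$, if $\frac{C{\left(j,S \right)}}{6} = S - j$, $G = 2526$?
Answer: $257652$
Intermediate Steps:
$C{\left(j,S \right)} = - 6 j + 6 S$ ($C{\left(j,S \right)} = 6 \left(S - j\right) = - 6 j + 6 S$)
$C{\left(-25,-8 \right)} G = \left(\left(-6\right) \left(-25\right) + 6 \left(-8\right)\right) 2526 = \left(150 - 48\right) 2526 = 102 \cdot 2526 = 257652$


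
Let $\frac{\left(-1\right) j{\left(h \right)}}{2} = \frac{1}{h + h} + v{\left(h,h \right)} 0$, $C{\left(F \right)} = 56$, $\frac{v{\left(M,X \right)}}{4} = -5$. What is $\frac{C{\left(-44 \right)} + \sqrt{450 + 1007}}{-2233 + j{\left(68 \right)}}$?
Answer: $- \frac{3808}{151845} - \frac{68 \sqrt{1457}}{151845} \approx -0.042172$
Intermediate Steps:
$v{\left(M,X \right)} = -20$ ($v{\left(M,X \right)} = 4 \left(-5\right) = -20$)
$j{\left(h \right)} = - \frac{1}{h}$ ($j{\left(h \right)} = - 2 \left(\frac{1}{h + h} - 0\right) = - 2 \left(\frac{1}{2 h} + 0\right) = - 2 \frac{1}{2 h} = - \frac{1}{h}$)
$\frac{C{\left(-44 \right)} + \sqrt{450 + 1007}}{-2233 + j{\left(68 \right)}} = \frac{56 + \sqrt{450 + 1007}}{-2233 - \frac{1}{68}} = \frac{56 + \sqrt{1457}}{-2233 - \frac{1}{68}} = \frac{56 + \sqrt{1457}}{- \frac{151845}{68}} = \left(56 + \sqrt{1457}\right) \left(- \frac{68}{151845}\right) = - \frac{3808}{151845} - \frac{68 \sqrt{1457}}{151845}$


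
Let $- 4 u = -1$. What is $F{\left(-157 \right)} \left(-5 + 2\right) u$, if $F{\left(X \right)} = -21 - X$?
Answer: $-102$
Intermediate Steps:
$u = \frac{1}{4}$ ($u = \left(- \frac{1}{4}\right) \left(-1\right) = \frac{1}{4} \approx 0.25$)
$F{\left(-157 \right)} \left(-5 + 2\right) u = \left(-21 - -157\right) \left(-5 + 2\right) \frac{1}{4} = \left(-21 + 157\right) \left(\left(-3\right) \frac{1}{4}\right) = 136 \left(- \frac{3}{4}\right) = -102$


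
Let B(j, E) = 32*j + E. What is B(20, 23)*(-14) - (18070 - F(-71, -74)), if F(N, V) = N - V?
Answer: -27349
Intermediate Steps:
B(j, E) = E + 32*j
B(20, 23)*(-14) - (18070 - F(-71, -74)) = (23 + 32*20)*(-14) - (18070 - (-71 - 1*(-74))) = (23 + 640)*(-14) - (18070 - (-71 + 74)) = 663*(-14) - (18070 - 1*3) = -9282 - (18070 - 3) = -9282 - 1*18067 = -9282 - 18067 = -27349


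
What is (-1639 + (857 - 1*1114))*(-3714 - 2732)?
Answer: 12221616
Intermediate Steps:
(-1639 + (857 - 1*1114))*(-3714 - 2732) = (-1639 + (857 - 1114))*(-6446) = (-1639 - 257)*(-6446) = -1896*(-6446) = 12221616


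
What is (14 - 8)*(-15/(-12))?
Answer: 15/2 ≈ 7.5000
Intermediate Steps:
(14 - 8)*(-15/(-12)) = 6*(-15*(-1/12)) = 6*(5/4) = 15/2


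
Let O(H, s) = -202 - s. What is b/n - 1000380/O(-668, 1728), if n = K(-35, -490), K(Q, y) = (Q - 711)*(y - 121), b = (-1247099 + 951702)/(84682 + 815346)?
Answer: 41039405249965963/79175965375624 ≈ 518.33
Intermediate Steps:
b = -295397/900028 ≈ -0.32821
K(Q, y) = (-711 + Q)*(-121 + y)
n = 455806 (n = 86031 - 711*(-490) - 121*(-35) - 35*(-490) = 86031 + 348390 + 4235 + 17150 = 455806)
b/n - 1000380/O(-668, 1728) = -295397/900028/455806 - 1000380/(-202 - 1*1728) = -295397/900028*1/455806 - 1000380/(-202 - 1728) = -295397/410238162568 - 1000380/(-1930) = -295397/410238162568 - 1000380*(-1/1930) = -295397/410238162568 + 100038/193 = 41039405249965963/79175965375624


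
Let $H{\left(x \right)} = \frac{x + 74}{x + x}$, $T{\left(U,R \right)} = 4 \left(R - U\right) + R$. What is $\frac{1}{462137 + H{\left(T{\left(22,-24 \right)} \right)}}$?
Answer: $\frac{208}{96124563} \approx 2.1639 \cdot 10^{-6}$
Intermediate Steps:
$T{\left(U,R \right)} = - 4 U + 5 R$ ($T{\left(U,R \right)} = \left(- 4 U + 4 R\right) + R = - 4 U + 5 R$)
$H{\left(x \right)} = \frac{74 + x}{2 x}$
$\frac{1}{462137 + H{\left(T{\left(22,-24 \right)} \right)}} = \frac{1}{462137 + \frac{74 + \left(\left(-4\right) 22 + 5 \left(-24\right)\right)}{2 \left(\left(-4\right) 22 + 5 \left(-24\right)\right)}} = \frac{1}{462137 + \frac{74 - 208}{2 \left(-88 - 120\right)}} = \frac{1}{462137 + \frac{74 - 208}{2 \left(-208\right)}} = \frac{1}{462137 + \frac{1}{2} \left(- \frac{1}{208}\right) \left(-134\right)} = \frac{1}{462137 + \frac{67}{208}} = \frac{1}{\frac{96124563}{208}} = \frac{208}{96124563}$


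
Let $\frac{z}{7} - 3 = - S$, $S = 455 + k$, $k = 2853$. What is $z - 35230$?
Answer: $-58365$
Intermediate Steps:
$S = 3308$ ($S = 455 + 2853 = 3308$)
$z = -23135$ ($z = 21 + 7 \left(\left(-1\right) 3308\right) = 21 + 7 \left(-3308\right) = 21 - 23156 = -23135$)
$z - 35230 = -23135 - 35230 = -58365$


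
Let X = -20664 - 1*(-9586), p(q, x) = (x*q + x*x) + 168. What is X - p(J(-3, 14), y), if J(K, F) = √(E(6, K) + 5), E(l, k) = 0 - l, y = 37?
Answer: -12615 - 37*I ≈ -12615.0 - 37.0*I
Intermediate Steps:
E(l, k) = -l
J(K, F) = I (J(K, F) = √(-1*6 + 5) = √(-6 + 5) = √(-1) = I)
p(q, x) = 168 + x² + q*x (p(q, x) = (q*x + x²) + 168 = (x² + q*x) + 168 = 168 + x² + q*x)
X = -11078 (X = -20664 + 9586 = -11078)
X - p(J(-3, 14), y) = -11078 - (168 + 37² + I*37) = -11078 - (168 + 1369 + 37*I) = -11078 - (1537 + 37*I) = -11078 + (-1537 - 37*I) = -12615 - 37*I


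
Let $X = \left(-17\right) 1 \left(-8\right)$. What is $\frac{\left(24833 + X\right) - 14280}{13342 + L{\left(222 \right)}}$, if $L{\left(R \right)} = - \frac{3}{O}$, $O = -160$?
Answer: $\frac{1710240}{2134723} \approx 0.80115$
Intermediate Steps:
$X = 136$ ($X = \left(-17\right) \left(-8\right) = 136$)
$L{\left(R \right)} = \frac{3}{160}$ ($L{\left(R \right)} = - \frac{3}{-160} = \left(-3\right) \left(- \frac{1}{160}\right) = \frac{3}{160}$)
$\frac{\left(24833 + X\right) - 14280}{13342 + L{\left(222 \right)}} = \frac{\left(24833 + 136\right) - 14280}{13342 + \frac{3}{160}} = \frac{24969 - 14280}{\frac{2134723}{160}} = 10689 \cdot \frac{160}{2134723} = \frac{1710240}{2134723}$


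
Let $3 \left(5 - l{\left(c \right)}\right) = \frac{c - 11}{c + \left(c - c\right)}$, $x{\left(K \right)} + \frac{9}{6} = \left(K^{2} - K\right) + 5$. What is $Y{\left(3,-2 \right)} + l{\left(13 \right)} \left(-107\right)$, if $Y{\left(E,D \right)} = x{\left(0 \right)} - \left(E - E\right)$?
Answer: $- \frac{41029}{78} \approx -526.01$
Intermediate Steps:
$x{\left(K \right)} = \frac{7}{2} + K^{2} - K$ ($x{\left(K \right)} = - \frac{3}{2} + \left(\left(K^{2} - K\right) + 5\right) = - \frac{3}{2} + \left(5 + K^{2} - K\right) = \frac{7}{2} + K^{2} - K$)
$l{\left(c \right)} = 5 - \frac{-11 + c}{3 c}$ ($l{\left(c \right)} = 5 - \frac{\left(c - 11\right) \frac{1}{c + \left(c - c\right)}}{3} = 5 - \frac{\left(-11 + c\right) \frac{1}{c + 0}}{3} = 5 - \frac{\left(-11 + c\right) \frac{1}{c}}{3} = 5 - \frac{\frac{1}{c} \left(-11 + c\right)}{3} = 5 - \frac{-11 + c}{3 c}$)
$Y{\left(E,D \right)} = \frac{7}{2}$ ($Y{\left(E,D \right)} = \left(\frac{7}{2} + 0^{2} - 0\right) - \left(E - E\right) = \left(\frac{7}{2} + 0 + 0\right) - 0 = \frac{7}{2} + 0 = \frac{7}{2}$)
$Y{\left(3,-2 \right)} + l{\left(13 \right)} \left(-107\right) = \frac{7}{2} + \frac{11 + 14 \cdot 13}{3 \cdot 13} \left(-107\right) = \frac{7}{2} + \frac{1}{3} \cdot \frac{1}{13} \left(11 + 182\right) \left(-107\right) = \frac{7}{2} + \frac{1}{3} \cdot \frac{1}{13} \cdot 193 \left(-107\right) = \frac{7}{2} + \frac{193}{39} \left(-107\right) = \frac{7}{2} - \frac{20651}{39} = - \frac{41029}{78}$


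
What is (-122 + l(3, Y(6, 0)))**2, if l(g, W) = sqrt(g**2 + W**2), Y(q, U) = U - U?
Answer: 14161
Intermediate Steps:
Y(q, U) = 0
l(g, W) = sqrt(W**2 + g**2)
(-122 + l(3, Y(6, 0)))**2 = (-122 + sqrt(0**2 + 3**2))**2 = (-122 + sqrt(0 + 9))**2 = (-122 + sqrt(9))**2 = (-122 + 3)**2 = (-119)**2 = 14161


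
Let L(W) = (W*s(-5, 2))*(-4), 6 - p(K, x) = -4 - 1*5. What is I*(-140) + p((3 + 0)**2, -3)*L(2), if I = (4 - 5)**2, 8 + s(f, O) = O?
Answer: 580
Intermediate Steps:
s(f, O) = -8 + O
p(K, x) = 15 (p(K, x) = 6 - (-4 - 1*5) = 6 - (-4 - 5) = 6 - 1*(-9) = 6 + 9 = 15)
I = 1 (I = (-1)**2 = 1)
L(W) = 24*W (L(W) = (W*(-8 + 2))*(-4) = (W*(-6))*(-4) = -6*W*(-4) = 24*W)
I*(-140) + p((3 + 0)**2, -3)*L(2) = 1*(-140) + 15*(24*2) = -140 + 15*48 = -140 + 720 = 580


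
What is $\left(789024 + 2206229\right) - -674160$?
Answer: $3669413$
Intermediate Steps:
$\left(789024 + 2206229\right) - -674160 = 2995253 + 674160 = 3669413$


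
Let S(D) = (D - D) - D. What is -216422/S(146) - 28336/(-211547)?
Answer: 3270540135/2206133 ≈ 1482.5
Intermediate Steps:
S(D) = -D (S(D) = 0 - D = -D)
-216422/S(146) - 28336/(-211547) = -216422/((-1*146)) - 28336/(-211547) = -216422/(-146) - 28336*(-1/211547) = -216422*(-1/146) + 4048/30221 = 108211/73 + 4048/30221 = 3270540135/2206133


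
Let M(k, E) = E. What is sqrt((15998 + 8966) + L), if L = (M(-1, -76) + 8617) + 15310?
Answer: sqrt(48815) ≈ 220.94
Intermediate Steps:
L = 23851 (L = (-76 + 8617) + 15310 = 8541 + 15310 = 23851)
sqrt((15998 + 8966) + L) = sqrt((15998 + 8966) + 23851) = sqrt(24964 + 23851) = sqrt(48815)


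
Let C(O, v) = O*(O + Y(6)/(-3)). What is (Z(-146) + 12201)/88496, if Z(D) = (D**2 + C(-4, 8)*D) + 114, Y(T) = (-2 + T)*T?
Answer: 26623/88496 ≈ 0.30084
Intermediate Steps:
Y(T) = T*(-2 + T)
C(O, v) = O*(-8 + O) (C(O, v) = O*(O + (6*(-2 + 6))/(-3)) = O*(O + (6*4)*(-1/3)) = O*(O + 24*(-1/3)) = O*(O - 8) = O*(-8 + O))
Z(D) = 114 + D**2 + 48*D (Z(D) = (D**2 + (-4*(-8 - 4))*D) + 114 = (D**2 + (-4*(-12))*D) + 114 = (D**2 + 48*D) + 114 = 114 + D**2 + 48*D)
(Z(-146) + 12201)/88496 = ((114 + (-146)**2 + 48*(-146)) + 12201)/88496 = ((114 + 21316 - 7008) + 12201)*(1/88496) = (14422 + 12201)*(1/88496) = 26623*(1/88496) = 26623/88496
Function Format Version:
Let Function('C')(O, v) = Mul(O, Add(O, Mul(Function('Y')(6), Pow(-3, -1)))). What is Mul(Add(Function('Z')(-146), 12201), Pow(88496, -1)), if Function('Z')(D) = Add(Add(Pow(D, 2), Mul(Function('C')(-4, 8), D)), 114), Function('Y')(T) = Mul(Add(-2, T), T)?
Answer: Rational(26623, 88496) ≈ 0.30084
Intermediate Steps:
Function('Y')(T) = Mul(T, Add(-2, T))
Function('C')(O, v) = Mul(O, Add(-8, O)) (Function('C')(O, v) = Mul(O, Add(O, Mul(Mul(6, Add(-2, 6)), Pow(-3, -1)))) = Mul(O, Add(O, Mul(Mul(6, 4), Rational(-1, 3)))) = Mul(O, Add(O, Mul(24, Rational(-1, 3)))) = Mul(O, Add(O, -8)) = Mul(O, Add(-8, O)))
Function('Z')(D) = Add(114, Pow(D, 2), Mul(48, D)) (Function('Z')(D) = Add(Add(Pow(D, 2), Mul(Mul(-4, Add(-8, -4)), D)), 114) = Add(Add(Pow(D, 2), Mul(Mul(-4, -12), D)), 114) = Add(Add(Pow(D, 2), Mul(48, D)), 114) = Add(114, Pow(D, 2), Mul(48, D)))
Mul(Add(Function('Z')(-146), 12201), Pow(88496, -1)) = Mul(Add(Add(114, Pow(-146, 2), Mul(48, -146)), 12201), Pow(88496, -1)) = Mul(Add(Add(114, 21316, -7008), 12201), Rational(1, 88496)) = Mul(Add(14422, 12201), Rational(1, 88496)) = Mul(26623, Rational(1, 88496)) = Rational(26623, 88496)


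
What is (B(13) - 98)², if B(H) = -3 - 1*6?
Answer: 11449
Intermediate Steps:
B(H) = -9 (B(H) = -3 - 6 = -9)
(B(13) - 98)² = (-9 - 98)² = (-107)² = 11449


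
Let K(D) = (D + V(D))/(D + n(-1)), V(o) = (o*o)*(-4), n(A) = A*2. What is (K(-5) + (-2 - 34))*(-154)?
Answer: 3234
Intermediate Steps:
n(A) = 2*A
V(o) = -4*o² (V(o) = o²*(-4) = -4*o²)
K(D) = (D - 4*D²)/(-2 + D) (K(D) = (D - 4*D²)/(D + 2*(-1)) = (D - 4*D²)/(D - 2) = (D - 4*D²)/(-2 + D))
(K(-5) + (-2 - 34))*(-154) = (-5*(1 - 4*(-5))/(-2 - 5) + (-2 - 34))*(-154) = (-5*(1 + 20)/(-7) - 36)*(-154) = (-5*(-⅐)*21 - 36)*(-154) = (15 - 36)*(-154) = -21*(-154) = 3234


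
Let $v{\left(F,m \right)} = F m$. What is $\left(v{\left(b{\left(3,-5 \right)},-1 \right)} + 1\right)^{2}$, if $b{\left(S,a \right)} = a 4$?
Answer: $441$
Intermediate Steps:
$b{\left(S,a \right)} = 4 a$
$\left(v{\left(b{\left(3,-5 \right)},-1 \right)} + 1\right)^{2} = \left(4 \left(-5\right) \left(-1\right) + 1\right)^{2} = \left(\left(-20\right) \left(-1\right) + 1\right)^{2} = \left(20 + 1\right)^{2} = 21^{2} = 441$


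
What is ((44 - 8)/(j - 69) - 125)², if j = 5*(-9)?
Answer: 5669161/361 ≈ 15704.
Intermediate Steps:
j = -45
((44 - 8)/(j - 69) - 125)² = ((44 - 8)/(-45 - 69) - 125)² = (36/(-114) - 125)² = (36*(-1/114) - 125)² = (-6/19 - 125)² = (-2381/19)² = 5669161/361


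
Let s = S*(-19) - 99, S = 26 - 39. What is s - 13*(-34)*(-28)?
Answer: -12228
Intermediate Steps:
S = -13
s = 148 (s = -13*(-19) - 99 = 247 - 99 = 148)
s - 13*(-34)*(-28) = 148 - 13*(-34)*(-28) = 148 - (-442)*(-28) = 148 - 1*12376 = 148 - 12376 = -12228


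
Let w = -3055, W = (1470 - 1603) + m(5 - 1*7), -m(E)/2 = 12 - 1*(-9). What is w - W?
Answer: -2880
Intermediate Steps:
m(E) = -42 (m(E) = -2*(12 - 1*(-9)) = -2*(12 + 9) = -2*21 = -42)
W = -175 (W = (1470 - 1603) - 42 = -133 - 42 = -175)
w - W = -3055 - 1*(-175) = -3055 + 175 = -2880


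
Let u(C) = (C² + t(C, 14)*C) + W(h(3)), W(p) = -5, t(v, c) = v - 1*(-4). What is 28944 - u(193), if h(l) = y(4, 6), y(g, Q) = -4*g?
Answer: -46321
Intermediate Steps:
h(l) = -16 (h(l) = -4*4 = -16)
t(v, c) = 4 + v (t(v, c) = v + 4 = 4 + v)
u(C) = -5 + C² + C*(4 + C) (u(C) = (C² + (4 + C)*C) - 5 = (C² + C*(4 + C)) - 5 = -5 + C² + C*(4 + C))
28944 - u(193) = 28944 - (-5 + 193² + 193*(4 + 193)) = 28944 - (-5 + 37249 + 193*197) = 28944 - (-5 + 37249 + 38021) = 28944 - 1*75265 = 28944 - 75265 = -46321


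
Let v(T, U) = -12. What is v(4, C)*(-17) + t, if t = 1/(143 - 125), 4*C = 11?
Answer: 3673/18 ≈ 204.06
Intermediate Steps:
C = 11/4 (C = (¼)*11 = 11/4 ≈ 2.7500)
t = 1/18 ≈ 0.055556
v(4, C)*(-17) + t = -12*(-17) + 1/18 = 204 + 1/18 = 3673/18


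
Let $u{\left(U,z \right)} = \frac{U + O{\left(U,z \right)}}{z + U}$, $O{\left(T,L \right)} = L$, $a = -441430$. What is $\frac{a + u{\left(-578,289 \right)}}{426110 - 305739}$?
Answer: $- \frac{441429}{120371} \approx -3.6672$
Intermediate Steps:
$u{\left(U,z \right)} = 1$ ($u{\left(U,z \right)} = \frac{U + z}{z + U} = \frac{U + z}{U + z} = 1$)
$\frac{a + u{\left(-578,289 \right)}}{426110 - 305739} = \frac{-441430 + 1}{426110 - 305739} = - \frac{441429}{120371}$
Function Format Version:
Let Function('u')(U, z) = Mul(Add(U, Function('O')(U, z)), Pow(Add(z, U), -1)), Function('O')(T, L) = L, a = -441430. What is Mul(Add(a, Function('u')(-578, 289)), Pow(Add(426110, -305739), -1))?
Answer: Rational(-441429, 120371) ≈ -3.6672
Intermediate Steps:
Function('u')(U, z) = 1 (Function('u')(U, z) = Mul(Add(U, z), Pow(Add(z, U), -1)) = Mul(Add(U, z), Pow(Add(U, z), -1)) = 1)
Mul(Add(a, Function('u')(-578, 289)), Pow(Add(426110, -305739), -1)) = Mul(Add(-441430, 1), Pow(Add(426110, -305739), -1)) = Mul(-441429, Pow(120371, -1)) = Mul(-441429, Rational(1, 120371)) = Rational(-441429, 120371)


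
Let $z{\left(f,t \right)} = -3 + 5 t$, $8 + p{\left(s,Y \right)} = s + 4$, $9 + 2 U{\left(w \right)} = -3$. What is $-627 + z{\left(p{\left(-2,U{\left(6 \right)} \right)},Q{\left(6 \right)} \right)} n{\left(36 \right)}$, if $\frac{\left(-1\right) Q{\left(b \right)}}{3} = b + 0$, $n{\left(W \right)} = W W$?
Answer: $-121155$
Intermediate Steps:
$U{\left(w \right)} = -6$ ($U{\left(w \right)} = - \frac{9}{2} + \frac{1}{2} \left(-3\right) = - \frac{9}{2} - \frac{3}{2} = -6$)
$n{\left(W \right)} = W^{2}$
$Q{\left(b \right)} = - 3 b$ ($Q{\left(b \right)} = - 3 \left(b + 0\right) = - 3 b$)
$p{\left(s,Y \right)} = -4 + s$ ($p{\left(s,Y \right)} = -8 + \left(s + 4\right) = -8 + \left(4 + s\right) = -4 + s$)
$-627 + z{\left(p{\left(-2,U{\left(6 \right)} \right)},Q{\left(6 \right)} \right)} n{\left(36 \right)} = -627 + \left(-3 + 5 \left(\left(-3\right) 6\right)\right) 36^{2} = -627 + \left(-3 + 5 \left(-18\right)\right) 1296 = -627 + \left(-3 - 90\right) 1296 = -627 - 120528 = -121155$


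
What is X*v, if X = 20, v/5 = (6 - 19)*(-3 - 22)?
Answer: 32500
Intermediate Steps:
v = 1625 (v = 5*((6 - 19)*(-3 - 22)) = 5*(-13*(-25)) = 5*325 = 1625)
X*v = 20*1625 = 32500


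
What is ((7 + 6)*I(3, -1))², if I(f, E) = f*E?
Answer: 1521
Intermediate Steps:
I(f, E) = E*f
((7 + 6)*I(3, -1))² = ((7 + 6)*(-1*3))² = (13*(-3))² = (-39)² = 1521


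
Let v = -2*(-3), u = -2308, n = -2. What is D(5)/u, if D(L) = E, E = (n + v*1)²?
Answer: -4/577 ≈ -0.0069324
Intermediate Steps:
v = 6
E = 16 (E = (-2 + 6*1)² = (-2 + 6)² = 4² = 16)
D(L) = 16
D(5)/u = 16/(-2308) = -1/2308*16 = -4/577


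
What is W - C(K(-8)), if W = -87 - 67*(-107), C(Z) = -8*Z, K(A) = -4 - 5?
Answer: 7010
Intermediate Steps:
K(A) = -9
W = 7082 (W = -87 + 7169 = 7082)
W - C(K(-8)) = 7082 - (-8)*(-9) = 7082 - 1*72 = 7082 - 72 = 7010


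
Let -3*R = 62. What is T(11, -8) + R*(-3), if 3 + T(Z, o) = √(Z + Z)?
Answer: 59 + √22 ≈ 63.690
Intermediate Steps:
R = -62/3 (R = -⅓*62 = -62/3 ≈ -20.667)
T(Z, o) = -3 + √2*√Z (T(Z, o) = -3 + √(Z + Z) = -3 + √(2*Z) = -3 + √2*√Z)
T(11, -8) + R*(-3) = (-3 + √2*√11) - 62/3*(-3) = (-3 + √22) + 62 = 59 + √22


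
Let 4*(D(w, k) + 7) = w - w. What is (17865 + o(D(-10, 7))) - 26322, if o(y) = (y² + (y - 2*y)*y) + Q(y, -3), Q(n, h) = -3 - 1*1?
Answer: -8461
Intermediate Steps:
Q(n, h) = -4 (Q(n, h) = -3 - 1 = -4)
D(w, k) = -7 (D(w, k) = -7 + (w - w)/4 = -7 + (¼)*0 = -7 + 0 = -7)
o(y) = -4 (o(y) = (y² + (y - 2*y)*y) - 4 = (y² + (-y)*y) - 4 = (y² - y²) - 4 = 0 - 4 = -4)
(17865 + o(D(-10, 7))) - 26322 = (17865 - 4) - 26322 = 17861 - 26322 = -8461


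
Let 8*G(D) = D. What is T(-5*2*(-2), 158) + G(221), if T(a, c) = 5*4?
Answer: 381/8 ≈ 47.625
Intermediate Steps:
G(D) = D/8
T(a, c) = 20
T(-5*2*(-2), 158) + G(221) = 20 + (1/8)*221 = 20 + 221/8 = 381/8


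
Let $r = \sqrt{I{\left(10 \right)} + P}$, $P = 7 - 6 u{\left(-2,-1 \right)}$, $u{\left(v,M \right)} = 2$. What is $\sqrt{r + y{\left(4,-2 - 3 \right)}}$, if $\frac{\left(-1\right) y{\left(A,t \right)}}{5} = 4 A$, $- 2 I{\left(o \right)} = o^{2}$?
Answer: $\sqrt{-80 + i \sqrt{55}} \approx 0.41413 + 8.9539 i$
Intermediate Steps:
$I{\left(o \right)} = - \frac{o^{2}}{2}$
$P = -5$ ($P = 7 - 12 = -5$)
$r = i \sqrt{55}$ ($r = \sqrt{- \frac{10^{2}}{2} - 5} = \sqrt{\left(- \frac{1}{2}\right) 100 - 5} = \sqrt{-50 - 5} = \sqrt{-55} = i \sqrt{55} \approx 7.4162 i$)
$y{\left(A,t \right)} = - 20 A$ ($y{\left(A,t \right)} = - 5 \cdot 4 A = - 20 A$)
$\sqrt{r + y{\left(4,-2 - 3 \right)}} = \sqrt{i \sqrt{55} - 80} = \sqrt{-80 + i \sqrt{55}}$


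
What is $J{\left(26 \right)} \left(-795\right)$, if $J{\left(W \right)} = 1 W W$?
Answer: $-537420$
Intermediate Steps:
$J{\left(W \right)} = W^{2}$ ($J{\left(W \right)} = W W = W^{2}$)
$J{\left(26 \right)} \left(-795\right) = 26^{2} \left(-795\right) = 676 \left(-795\right) = -537420$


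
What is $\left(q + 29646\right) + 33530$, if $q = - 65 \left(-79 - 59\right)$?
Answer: $72146$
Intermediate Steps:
$q = 8970$ ($q = \left(-65\right) \left(-138\right) = 8970$)
$\left(q + 29646\right) + 33530 = \left(8970 + 29646\right) + 33530 = 38616 + 33530 = 72146$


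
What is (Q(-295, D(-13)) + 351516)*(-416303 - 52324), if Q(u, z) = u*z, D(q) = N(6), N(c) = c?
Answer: -163900418742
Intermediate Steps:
D(q) = 6
(Q(-295, D(-13)) + 351516)*(-416303 - 52324) = (-295*6 + 351516)*(-416303 - 52324) = (-1770 + 351516)*(-468627) = 349746*(-468627) = -163900418742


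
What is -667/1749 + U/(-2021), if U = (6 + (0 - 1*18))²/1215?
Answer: -60669643/159062805 ≈ -0.38142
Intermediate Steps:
U = 16/135 (U = (6 + (0 - 18))²*(1/1215) = (6 - 18)²*(1/1215) = (-12)²*(1/1215) = 144*(1/1215) = 16/135 ≈ 0.11852)
-667/1749 + U/(-2021) = -667/1749 + (16/135)/(-2021) = -667*1/1749 + (16/135)*(-1/2021) = -667/1749 - 16/272835 = -60669643/159062805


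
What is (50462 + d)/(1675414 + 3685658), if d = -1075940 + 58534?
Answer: -902/5001 ≈ -0.18036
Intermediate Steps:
d = -1017406
(50462 + d)/(1675414 + 3685658) = (50462 - 1017406)/(1675414 + 3685658) = -966944/5361072 = -966944*1/5361072 = -902/5001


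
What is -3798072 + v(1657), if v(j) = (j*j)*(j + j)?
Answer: 9095282714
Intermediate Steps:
v(j) = 2*j³ (v(j) = j²*(2*j) = 2*j³)
-3798072 + v(1657) = -3798072 + 2*1657³ = -3798072 + 2*4549540393 = -3798072 + 9099080786 = 9095282714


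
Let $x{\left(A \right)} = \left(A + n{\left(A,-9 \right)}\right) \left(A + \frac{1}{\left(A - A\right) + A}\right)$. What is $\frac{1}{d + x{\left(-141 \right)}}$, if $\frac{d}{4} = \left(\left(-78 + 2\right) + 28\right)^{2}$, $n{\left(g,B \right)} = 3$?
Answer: $\frac{47}{1347724} \approx 3.4874 \cdot 10^{-5}$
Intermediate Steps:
$d = 9216$ ($d = 4 \left(\left(-78 + 2\right) + 28\right)^{2} = 4 \left(-76 + 28\right)^{2} = 4 \left(-48\right)^{2} = 4 \cdot 2304 = 9216$)
$x{\left(A \right)} = \left(3 + A\right) \left(A + \frac{1}{A}\right)$ ($x{\left(A \right)} = \left(A + 3\right) \left(A + \frac{1}{\left(A - A\right) + A}\right) = \left(3 + A\right) \left(A + \frac{1}{0 + A}\right) = \left(3 + A\right) \left(A + \frac{1}{A}\right)$)
$\frac{1}{d + x{\left(-141 \right)}} = \frac{1}{9216 + \left(1 + \left(-141\right)^{2} + 3 \left(-141\right) + \frac{3}{-141}\right)} = \frac{1}{9216 + \left(1 + 19881 - 423 + 3 \left(- \frac{1}{141}\right)\right)} = \frac{1}{9216 + \left(1 + 19881 - 423 - \frac{1}{47}\right)} = \frac{1}{9216 + \frac{914572}{47}} = \frac{1}{\frac{1347724}{47}} = \frac{47}{1347724}$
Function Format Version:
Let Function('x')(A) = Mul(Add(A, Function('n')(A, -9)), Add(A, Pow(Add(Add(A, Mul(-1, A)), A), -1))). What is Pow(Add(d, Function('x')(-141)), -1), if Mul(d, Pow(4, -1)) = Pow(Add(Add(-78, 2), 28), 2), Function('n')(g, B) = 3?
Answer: Rational(47, 1347724) ≈ 3.4874e-5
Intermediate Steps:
d = 9216 (d = Mul(4, Pow(Add(Add(-78, 2), 28), 2)) = Mul(4, Pow(Add(-76, 28), 2)) = Mul(4, Pow(-48, 2)) = Mul(4, 2304) = 9216)
Function('x')(A) = Mul(Add(3, A), Add(A, Pow(A, -1))) (Function('x')(A) = Mul(Add(A, 3), Add(A, Pow(Add(Add(A, Mul(-1, A)), A), -1))) = Mul(Add(3, A), Add(A, Pow(Add(0, A), -1))) = Mul(Add(3, A), Add(A, Pow(A, -1))))
Pow(Add(d, Function('x')(-141)), -1) = Pow(Add(9216, Add(1, Pow(-141, 2), Mul(3, -141), Mul(3, Pow(-141, -1)))), -1) = Pow(Add(9216, Add(1, 19881, -423, Mul(3, Rational(-1, 141)))), -1) = Pow(Add(9216, Add(1, 19881, -423, Rational(-1, 47))), -1) = Pow(Add(9216, Rational(914572, 47)), -1) = Pow(Rational(1347724, 47), -1) = Rational(47, 1347724)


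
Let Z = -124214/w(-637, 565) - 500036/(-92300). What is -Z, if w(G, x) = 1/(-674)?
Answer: -1931844570709/23075 ≈ -8.3720e+7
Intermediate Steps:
w(G, x) = -1/674
Z = 1931844570709/23075 (Z = -124214/(-1/674) - 500036/(-92300) = -124214*(-674) - 500036*(-1/92300) = 83720236 + 125009/23075 = 1931844570709/23075 ≈ 8.3720e+7)
-Z = -1*1931844570709/23075 = -1931844570709/23075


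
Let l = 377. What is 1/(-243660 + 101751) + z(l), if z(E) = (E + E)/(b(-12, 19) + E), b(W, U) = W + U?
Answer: 5944389/3027392 ≈ 1.9635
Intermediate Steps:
b(W, U) = U + W
z(E) = 2*E/(7 + E) (z(E) = (E + E)/((19 - 12) + E) = (2*E)/(7 + E) = 2*E/(7 + E))
1/(-243660 + 101751) + z(l) = 1/(-243660 + 101751) + 2*377/(7 + 377) = 1/(-141909) + 2*377/384 = -1/141909 + 2*377*(1/384) = -1/141909 + 377/192 = 5944389/3027392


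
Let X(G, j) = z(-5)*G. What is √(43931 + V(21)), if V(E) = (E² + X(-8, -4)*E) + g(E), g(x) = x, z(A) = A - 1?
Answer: √45401 ≈ 213.08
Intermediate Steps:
z(A) = -1 + A
X(G, j) = -6*G (X(G, j) = (-1 - 5)*G = -6*G)
V(E) = E² + 49*E (V(E) = (E² + (-6*(-8))*E) + E = (E² + 48*E) + E = E² + 49*E)
√(43931 + V(21)) = √(43931 + 21*(49 + 21)) = √(43931 + 21*70) = √(43931 + 1470) = √45401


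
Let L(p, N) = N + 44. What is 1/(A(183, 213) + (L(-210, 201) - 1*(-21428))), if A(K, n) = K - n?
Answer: 1/21643 ≈ 4.6204e-5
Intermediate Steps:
L(p, N) = 44 + N
1/(A(183, 213) + (L(-210, 201) - 1*(-21428))) = 1/((183 - 1*213) + ((44 + 201) - 1*(-21428))) = 1/((183 - 213) + (245 + 21428)) = 1/(-30 + 21673) = 1/21643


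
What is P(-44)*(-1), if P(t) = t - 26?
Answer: 70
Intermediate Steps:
P(t) = -26 + t
P(-44)*(-1) = (-26 - 44)*(-1) = -70*(-1) = 70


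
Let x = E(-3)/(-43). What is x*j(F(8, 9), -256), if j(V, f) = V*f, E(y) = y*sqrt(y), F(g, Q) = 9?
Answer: -6912*I*sqrt(3)/43 ≈ -278.42*I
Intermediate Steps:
E(y) = y**(3/2)
x = 3*I*sqrt(3)/43 (x = (-3)**(3/2)/(-43) = -3*I*sqrt(3)*(-1/43) = 3*I*sqrt(3)/43 ≈ 0.12084*I)
x*j(F(8, 9), -256) = (3*I*sqrt(3)/43)*(9*(-256)) = (3*I*sqrt(3)/43)*(-2304) = -6912*I*sqrt(3)/43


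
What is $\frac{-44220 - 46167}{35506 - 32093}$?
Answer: $- \frac{90387}{3413} \approx -26.483$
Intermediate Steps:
$\frac{-44220 - 46167}{35506 - 32093} = - \frac{90387}{3413}$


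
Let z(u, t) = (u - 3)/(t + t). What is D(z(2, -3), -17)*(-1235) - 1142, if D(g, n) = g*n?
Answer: 14143/6 ≈ 2357.2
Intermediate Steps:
z(u, t) = (-3 + u)/(2*t) (z(u, t) = (-3 + u)/((2*t)) = (-3 + u)*(1/(2*t)) = (-3 + u)/(2*t))
D(z(2, -3), -17)*(-1235) - 1142 = (((1/2)*(-3 + 2)/(-3))*(-17))*(-1235) - 1142 = (((1/2)*(-1/3)*(-1))*(-17))*(-1235) - 1142 = ((1/6)*(-17))*(-1235) - 1142 = -17/6*(-1235) - 1142 = 20995/6 - 1142 = 14143/6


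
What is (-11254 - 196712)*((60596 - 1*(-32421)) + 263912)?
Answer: -74229096414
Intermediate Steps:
(-11254 - 196712)*((60596 - 1*(-32421)) + 263912) = -207966*((60596 + 32421) + 263912) = -207966*(93017 + 263912) = -207966*356929 = -74229096414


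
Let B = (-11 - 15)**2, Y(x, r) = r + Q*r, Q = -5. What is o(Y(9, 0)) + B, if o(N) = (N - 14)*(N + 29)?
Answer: 270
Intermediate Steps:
Y(x, r) = -4*r (Y(x, r) = r - 5*r = -4*r)
o(N) = (-14 + N)*(29 + N)
B = 676 (B = (-26)**2 = 676)
o(Y(9, 0)) + B = (-406 + (-4*0)**2 + 15*(-4*0)) + 676 = (-406 + 0**2 + 15*0) + 676 = (-406 + 0 + 0) + 676 = -406 + 676 = 270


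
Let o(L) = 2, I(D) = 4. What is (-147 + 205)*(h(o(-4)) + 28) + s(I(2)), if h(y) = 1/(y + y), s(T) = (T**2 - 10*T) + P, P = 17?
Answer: 3263/2 ≈ 1631.5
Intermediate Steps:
s(T) = 17 + T**2 - 10*T (s(T) = (T**2 - 10*T) + 17 = 17 + T**2 - 10*T)
h(y) = 1/(2*y)
(-147 + 205)*(h(o(-4)) + 28) + s(I(2)) = (-147 + 205)*((1/2)/2 + 28) + (17 + 4**2 - 10*4) = 58*((1/2)*(1/2) + 28) + (17 + 16 - 40) = 58*(1/4 + 28) - 7 = 58*(113/4) - 7 = 3277/2 - 7 = 3263/2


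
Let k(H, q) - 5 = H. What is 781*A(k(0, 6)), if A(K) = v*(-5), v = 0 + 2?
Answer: -7810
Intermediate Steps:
v = 2
k(H, q) = 5 + H
A(K) = -10 (A(K) = 2*(-5) = -10)
781*A(k(0, 6)) = 781*(-10) = -7810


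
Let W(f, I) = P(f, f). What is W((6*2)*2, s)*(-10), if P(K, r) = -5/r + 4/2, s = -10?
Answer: -215/12 ≈ -17.917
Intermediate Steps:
P(K, r) = 2 - 5/r (P(K, r) = -5/r + 4*(1/2) = -5/r + 2 = 2 - 5/r)
W(f, I) = 2 - 5/f
W((6*2)*2, s)*(-10) = (2 - 5/((6*2)*2))*(-10) = (2 - 5/(12*2))*(-10) = (2 - 5/24)*(-10) = (43/24)*(-10) = -215/12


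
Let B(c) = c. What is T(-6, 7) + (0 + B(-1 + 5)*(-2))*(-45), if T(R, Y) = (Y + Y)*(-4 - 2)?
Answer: 276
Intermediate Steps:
T(R, Y) = -12*Y (T(R, Y) = (2*Y)*(-6) = -12*Y)
T(-6, 7) + (0 + B(-1 + 5)*(-2))*(-45) = -12*7 + (0 + (-1 + 5)*(-2))*(-45) = -84 + (0 + 4*(-2))*(-45) = -84 + (0 - 8)*(-45) = -84 - 8*(-45) = -84 + 360 = 276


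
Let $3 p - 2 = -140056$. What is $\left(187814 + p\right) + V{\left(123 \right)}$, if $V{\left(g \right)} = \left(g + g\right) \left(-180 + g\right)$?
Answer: $\frac{381322}{3} \approx 1.2711 \cdot 10^{5}$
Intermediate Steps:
$p = - \frac{140054}{3}$ ($p = \frac{2}{3} + \frac{1}{3} \left(-140056\right) = \frac{2}{3} - \frac{140056}{3} = - \frac{140054}{3} \approx -46685.0$)
$V{\left(g \right)} = 2 g \left(-180 + g\right)$
$\left(187814 + p\right) + V{\left(123 \right)} = \left(187814 - \frac{140054}{3}\right) + 2 \cdot 123 \left(-180 + 123\right) = \frac{423388}{3} + 2 \cdot 123 \left(-57\right) = \frac{423388}{3} - 14022 = \frac{381322}{3}$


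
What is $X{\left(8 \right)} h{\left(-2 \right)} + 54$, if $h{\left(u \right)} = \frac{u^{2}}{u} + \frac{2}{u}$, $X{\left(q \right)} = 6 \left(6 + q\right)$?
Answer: $-198$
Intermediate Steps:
$X{\left(q \right)} = 36 + 6 q$
$h{\left(u \right)} = u + \frac{2}{u}$
$X{\left(8 \right)} h{\left(-2 \right)} + 54 = \left(36 + 6 \cdot 8\right) \left(-2 + \frac{2}{-2}\right) + 54 = \left(36 + 48\right) \left(-2 + 2 \left(- \frac{1}{2}\right)\right) + 54 = 84 \left(-2 - 1\right) + 54 = 84 \left(-3\right) + 54 = -252 + 54 = -198$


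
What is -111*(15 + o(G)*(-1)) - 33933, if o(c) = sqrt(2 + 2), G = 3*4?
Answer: -35376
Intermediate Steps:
G = 12
o(c) = 2 (o(c) = sqrt(4) = 2)
-111*(15 + o(G)*(-1)) - 33933 = -111*(15 + 2*(-1)) - 33933 = -111*(15 - 2) - 33933 = -111*13 - 33933 = -1443 - 33933 = -35376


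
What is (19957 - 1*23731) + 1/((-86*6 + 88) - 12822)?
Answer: -50005501/13250 ≈ -3774.0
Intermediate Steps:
(19957 - 1*23731) + 1/((-86*6 + 88) - 12822) = (19957 - 23731) + 1/((-516 + 88) - 12822) = -3774 + 1/(-428 - 12822) = -3774 + 1/(-13250) = -3774 - 1/13250 = -50005501/13250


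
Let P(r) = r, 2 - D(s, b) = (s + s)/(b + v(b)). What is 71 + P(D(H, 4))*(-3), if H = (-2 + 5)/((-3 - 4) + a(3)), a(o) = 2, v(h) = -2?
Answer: 316/5 ≈ 63.200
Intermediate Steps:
H = -⅗ (H = (-2 + 5)/((-3 - 4) + 2) = 3/(-7 + 2) = 3/(-5) = 3*(-⅕) = -⅗ ≈ -0.60000)
D(s, b) = 2 - 2*s/(-2 + b) (D(s, b) = 2 - (s + s)/(b - 2) = 2 - 2*s/(-2 + b))
71 + P(D(H, 4))*(-3) = 71 + (2*(-2 + 4 - 1*(-⅗))/(-2 + 4))*(-3) = 71 + (2*(-2 + 4 + ⅗)/2)*(-3) = 71 + (2*(½)*(13/5))*(-3) = 71 + (13/5)*(-3) = 71 - 39/5 = 316/5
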